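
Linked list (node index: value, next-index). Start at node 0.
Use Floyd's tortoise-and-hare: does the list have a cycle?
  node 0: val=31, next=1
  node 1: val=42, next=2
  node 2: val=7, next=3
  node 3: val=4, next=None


Floyd's tortoise (slow, +1) and hare (fast, +2):
  init: slow=0, fast=0
  step 1: slow=1, fast=2
  step 2: fast 2->3->None, no cycle

Cycle: no


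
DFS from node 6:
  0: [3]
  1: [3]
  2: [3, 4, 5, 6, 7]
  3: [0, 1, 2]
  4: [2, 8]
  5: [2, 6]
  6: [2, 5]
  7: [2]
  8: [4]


Visit 6, push [5, 2]
Visit 2, push [7, 5, 4, 3]
Visit 3, push [1, 0]
Visit 0, push []
Visit 1, push []
Visit 4, push [8]
Visit 8, push []
Visit 5, push []
Visit 7, push []

DFS order: [6, 2, 3, 0, 1, 4, 8, 5, 7]


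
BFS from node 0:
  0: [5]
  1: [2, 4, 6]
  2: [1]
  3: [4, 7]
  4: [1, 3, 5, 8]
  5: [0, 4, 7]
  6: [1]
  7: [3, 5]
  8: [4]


Visit 0, enqueue [5]
Visit 5, enqueue [4, 7]
Visit 4, enqueue [1, 3, 8]
Visit 7, enqueue []
Visit 1, enqueue [2, 6]
Visit 3, enqueue []
Visit 8, enqueue []
Visit 2, enqueue []
Visit 6, enqueue []

BFS order: [0, 5, 4, 7, 1, 3, 8, 2, 6]


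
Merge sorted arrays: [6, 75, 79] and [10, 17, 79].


Take 6 from A
Take 10 from B
Take 17 from B
Take 75 from A
Take 79 from A

Merged: [6, 10, 17, 75, 79, 79]


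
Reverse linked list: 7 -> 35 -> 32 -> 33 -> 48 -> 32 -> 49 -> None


Step 1: curr=7, set curr.next=prev(None) | reversed so far: 7
Step 2: curr=35, set curr.next=prev(7) | reversed so far: 35 -> 7
Step 3: curr=32, set curr.next=prev(35) | reversed so far: 32 -> 35 -> 7
Step 4: curr=33, set curr.next=prev(32) | reversed so far: 33 -> 32 -> 35 -> 7
Step 5: curr=48, set curr.next=prev(33) | reversed so far: 48 -> 33 -> 32 -> 35 -> 7
Step 6: curr=32, set curr.next=prev(48) | reversed so far: 32 -> 48 -> 33 -> 32 -> 35 -> 7
Step 7: curr=49, set curr.next=prev(32) | reversed so far: 49 -> 32 -> 48 -> 33 -> 32 -> 35 -> 7

49 -> 32 -> 48 -> 33 -> 32 -> 35 -> 7 -> None


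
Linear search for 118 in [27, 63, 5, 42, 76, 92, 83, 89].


i=0: 27!=118
i=1: 63!=118
i=2: 5!=118
i=3: 42!=118
i=4: 76!=118
i=5: 92!=118
i=6: 83!=118
i=7: 89!=118

Not found, 8 comps


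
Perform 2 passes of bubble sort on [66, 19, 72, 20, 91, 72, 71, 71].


Initial: [66, 19, 72, 20, 91, 72, 71, 71]
Pass 1: [19, 66, 20, 72, 72, 71, 71, 91] (5 swaps)
Pass 2: [19, 20, 66, 72, 71, 71, 72, 91] (3 swaps)

After 2 passes: [19, 20, 66, 72, 71, 71, 72, 91]


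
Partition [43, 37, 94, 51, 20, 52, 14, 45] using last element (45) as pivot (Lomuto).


Pivot: 45
  43 <= 45: advance i (no swap)
  37 <= 45: advance i (no swap)
  20 <= 45: swap -> [43, 37, 20, 51, 94, 52, 14, 45]
  14 <= 45: swap -> [43, 37, 20, 14, 94, 52, 51, 45]
Place pivot at 4: [43, 37, 20, 14, 45, 52, 51, 94]

Partitioned: [43, 37, 20, 14, 45, 52, 51, 94]


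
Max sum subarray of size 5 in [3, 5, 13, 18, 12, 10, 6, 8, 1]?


[0:5]: 51
[1:6]: 58
[2:7]: 59
[3:8]: 54
[4:9]: 37

Max: 59 at [2:7]


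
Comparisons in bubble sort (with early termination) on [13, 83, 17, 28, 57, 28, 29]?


Algorithm: bubble sort (with early termination)
Input: [13, 83, 17, 28, 57, 28, 29]
Sorted: [13, 17, 28, 28, 29, 57, 83]

15


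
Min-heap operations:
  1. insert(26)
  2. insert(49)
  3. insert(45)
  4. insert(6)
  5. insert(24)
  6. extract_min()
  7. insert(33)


insert(26) -> [26]
insert(49) -> [26, 49]
insert(45) -> [26, 49, 45]
insert(6) -> [6, 26, 45, 49]
insert(24) -> [6, 24, 45, 49, 26]
extract_min()->6, [24, 26, 45, 49]
insert(33) -> [24, 26, 45, 49, 33]

Final heap: [24, 26, 45, 49, 33]


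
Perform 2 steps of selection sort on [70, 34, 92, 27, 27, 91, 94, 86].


Initial: [70, 34, 92, 27, 27, 91, 94, 86]
Step 1: min=27 at 3
  Swap: [27, 34, 92, 70, 27, 91, 94, 86]
Step 2: min=27 at 4
  Swap: [27, 27, 92, 70, 34, 91, 94, 86]

After 2 steps: [27, 27, 92, 70, 34, 91, 94, 86]


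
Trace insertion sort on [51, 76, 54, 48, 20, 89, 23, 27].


Initial: [51, 76, 54, 48, 20, 89, 23, 27]
Insert 76: [51, 76, 54, 48, 20, 89, 23, 27]
Insert 54: [51, 54, 76, 48, 20, 89, 23, 27]
Insert 48: [48, 51, 54, 76, 20, 89, 23, 27]
Insert 20: [20, 48, 51, 54, 76, 89, 23, 27]
Insert 89: [20, 48, 51, 54, 76, 89, 23, 27]
Insert 23: [20, 23, 48, 51, 54, 76, 89, 27]
Insert 27: [20, 23, 27, 48, 51, 54, 76, 89]

Sorted: [20, 23, 27, 48, 51, 54, 76, 89]


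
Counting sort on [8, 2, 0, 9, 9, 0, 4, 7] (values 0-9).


Input: [8, 2, 0, 9, 9, 0, 4, 7]
Counts: [2, 0, 1, 0, 1, 0, 0, 1, 1, 2]

Sorted: [0, 0, 2, 4, 7, 8, 9, 9]


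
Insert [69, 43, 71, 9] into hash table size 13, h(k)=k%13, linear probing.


Insert 69: h=4 -> slot 4
Insert 43: h=4, 1 probes -> slot 5
Insert 71: h=6 -> slot 6
Insert 9: h=9 -> slot 9

Table: [None, None, None, None, 69, 43, 71, None, None, 9, None, None, None]


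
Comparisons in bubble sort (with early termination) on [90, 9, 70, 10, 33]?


Algorithm: bubble sort (with early termination)
Input: [90, 9, 70, 10, 33]
Sorted: [9, 10, 33, 70, 90]

9


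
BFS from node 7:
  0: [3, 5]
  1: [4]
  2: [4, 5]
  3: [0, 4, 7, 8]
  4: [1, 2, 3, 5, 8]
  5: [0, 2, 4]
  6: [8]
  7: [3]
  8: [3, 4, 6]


Visit 7, enqueue [3]
Visit 3, enqueue [0, 4, 8]
Visit 0, enqueue [5]
Visit 4, enqueue [1, 2]
Visit 8, enqueue [6]
Visit 5, enqueue []
Visit 1, enqueue []
Visit 2, enqueue []
Visit 6, enqueue []

BFS order: [7, 3, 0, 4, 8, 5, 1, 2, 6]


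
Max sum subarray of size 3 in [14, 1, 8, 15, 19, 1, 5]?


[0:3]: 23
[1:4]: 24
[2:5]: 42
[3:6]: 35
[4:7]: 25

Max: 42 at [2:5]


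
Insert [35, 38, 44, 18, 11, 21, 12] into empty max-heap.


Insert 35: [35]
Insert 38: [38, 35]
Insert 44: [44, 35, 38]
Insert 18: [44, 35, 38, 18]
Insert 11: [44, 35, 38, 18, 11]
Insert 21: [44, 35, 38, 18, 11, 21]
Insert 12: [44, 35, 38, 18, 11, 21, 12]

Final heap: [44, 35, 38, 18, 11, 21, 12]


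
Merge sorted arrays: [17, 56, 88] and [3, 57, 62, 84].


Take 3 from B
Take 17 from A
Take 56 from A
Take 57 from B
Take 62 from B
Take 84 from B

Merged: [3, 17, 56, 57, 62, 84, 88]


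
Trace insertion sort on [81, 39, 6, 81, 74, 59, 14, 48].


Initial: [81, 39, 6, 81, 74, 59, 14, 48]
Insert 39: [39, 81, 6, 81, 74, 59, 14, 48]
Insert 6: [6, 39, 81, 81, 74, 59, 14, 48]
Insert 81: [6, 39, 81, 81, 74, 59, 14, 48]
Insert 74: [6, 39, 74, 81, 81, 59, 14, 48]
Insert 59: [6, 39, 59, 74, 81, 81, 14, 48]
Insert 14: [6, 14, 39, 59, 74, 81, 81, 48]
Insert 48: [6, 14, 39, 48, 59, 74, 81, 81]

Sorted: [6, 14, 39, 48, 59, 74, 81, 81]


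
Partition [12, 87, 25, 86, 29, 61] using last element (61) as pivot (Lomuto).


Pivot: 61
  12 <= 61: advance i (no swap)
  25 <= 61: swap -> [12, 25, 87, 86, 29, 61]
  29 <= 61: swap -> [12, 25, 29, 86, 87, 61]
Place pivot at 3: [12, 25, 29, 61, 87, 86]

Partitioned: [12, 25, 29, 61, 87, 86]


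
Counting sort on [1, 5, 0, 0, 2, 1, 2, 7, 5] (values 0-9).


Input: [1, 5, 0, 0, 2, 1, 2, 7, 5]
Counts: [2, 2, 2, 0, 0, 2, 0, 1, 0, 0]

Sorted: [0, 0, 1, 1, 2, 2, 5, 5, 7]


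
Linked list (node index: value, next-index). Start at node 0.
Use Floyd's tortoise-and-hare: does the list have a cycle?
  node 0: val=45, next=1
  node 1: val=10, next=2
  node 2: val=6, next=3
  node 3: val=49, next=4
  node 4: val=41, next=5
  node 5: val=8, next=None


Floyd's tortoise (slow, +1) and hare (fast, +2):
  init: slow=0, fast=0
  step 1: slow=1, fast=2
  step 2: slow=2, fast=4
  step 3: fast 4->5->None, no cycle

Cycle: no


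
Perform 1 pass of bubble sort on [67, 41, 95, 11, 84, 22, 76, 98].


Initial: [67, 41, 95, 11, 84, 22, 76, 98]
Pass 1: [41, 67, 11, 84, 22, 76, 95, 98] (5 swaps)

After 1 pass: [41, 67, 11, 84, 22, 76, 95, 98]


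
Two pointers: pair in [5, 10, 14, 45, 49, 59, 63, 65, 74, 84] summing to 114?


lo=0(5)+hi=9(84)=89
lo=1(10)+hi=9(84)=94
lo=2(14)+hi=9(84)=98
lo=3(45)+hi=9(84)=129
lo=3(45)+hi=8(74)=119
lo=3(45)+hi=7(65)=110
lo=4(49)+hi=7(65)=114

Yes: 49+65=114


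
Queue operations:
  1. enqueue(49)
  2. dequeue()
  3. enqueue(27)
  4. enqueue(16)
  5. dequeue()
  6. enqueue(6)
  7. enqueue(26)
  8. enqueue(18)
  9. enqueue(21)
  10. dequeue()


enqueue(49) -> [49]
dequeue()->49, []
enqueue(27) -> [27]
enqueue(16) -> [27, 16]
dequeue()->27, [16]
enqueue(6) -> [16, 6]
enqueue(26) -> [16, 6, 26]
enqueue(18) -> [16, 6, 26, 18]
enqueue(21) -> [16, 6, 26, 18, 21]
dequeue()->16, [6, 26, 18, 21]

Final queue: [6, 26, 18, 21]


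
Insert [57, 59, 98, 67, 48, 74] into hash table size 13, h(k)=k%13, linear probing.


Insert 57: h=5 -> slot 5
Insert 59: h=7 -> slot 7
Insert 98: h=7, 1 probes -> slot 8
Insert 67: h=2 -> slot 2
Insert 48: h=9 -> slot 9
Insert 74: h=9, 1 probes -> slot 10

Table: [None, None, 67, None, None, 57, None, 59, 98, 48, 74, None, None]


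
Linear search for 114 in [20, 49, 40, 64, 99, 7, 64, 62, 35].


i=0: 20!=114
i=1: 49!=114
i=2: 40!=114
i=3: 64!=114
i=4: 99!=114
i=5: 7!=114
i=6: 64!=114
i=7: 62!=114
i=8: 35!=114

Not found, 9 comps


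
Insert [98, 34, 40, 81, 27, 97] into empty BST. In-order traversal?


Insert 98: root
Insert 34: L from 98
Insert 40: L from 98 -> R from 34
Insert 81: L from 98 -> R from 34 -> R from 40
Insert 27: L from 98 -> L from 34
Insert 97: L from 98 -> R from 34 -> R from 40 -> R from 81

In-order: [27, 34, 40, 81, 97, 98]


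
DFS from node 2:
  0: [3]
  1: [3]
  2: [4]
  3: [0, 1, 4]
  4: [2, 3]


Visit 2, push [4]
Visit 4, push [3]
Visit 3, push [1, 0]
Visit 0, push []
Visit 1, push []

DFS order: [2, 4, 3, 0, 1]


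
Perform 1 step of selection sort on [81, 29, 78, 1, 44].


Initial: [81, 29, 78, 1, 44]
Step 1: min=1 at 3
  Swap: [1, 29, 78, 81, 44]

After 1 step: [1, 29, 78, 81, 44]


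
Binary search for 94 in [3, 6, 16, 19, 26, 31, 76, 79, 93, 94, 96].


Step 1: lo=0, hi=10, mid=5, val=31
Step 2: lo=6, hi=10, mid=8, val=93
Step 3: lo=9, hi=10, mid=9, val=94

Found at index 9


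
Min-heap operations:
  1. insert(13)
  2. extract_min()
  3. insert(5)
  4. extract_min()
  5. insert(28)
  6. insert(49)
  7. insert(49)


insert(13) -> [13]
extract_min()->13, []
insert(5) -> [5]
extract_min()->5, []
insert(28) -> [28]
insert(49) -> [28, 49]
insert(49) -> [28, 49, 49]

Final heap: [28, 49, 49]


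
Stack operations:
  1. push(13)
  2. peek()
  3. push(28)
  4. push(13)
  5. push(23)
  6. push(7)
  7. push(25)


push(13) -> [13]
peek()->13
push(28) -> [13, 28]
push(13) -> [13, 28, 13]
push(23) -> [13, 28, 13, 23]
push(7) -> [13, 28, 13, 23, 7]
push(25) -> [13, 28, 13, 23, 7, 25]

Final stack: [13, 28, 13, 23, 7, 25]


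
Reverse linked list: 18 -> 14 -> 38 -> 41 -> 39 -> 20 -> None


Step 1: curr=18, set curr.next=prev(None) | reversed so far: 18
Step 2: curr=14, set curr.next=prev(18) | reversed so far: 14 -> 18
Step 3: curr=38, set curr.next=prev(14) | reversed so far: 38 -> 14 -> 18
Step 4: curr=41, set curr.next=prev(38) | reversed so far: 41 -> 38 -> 14 -> 18
Step 5: curr=39, set curr.next=prev(41) | reversed so far: 39 -> 41 -> 38 -> 14 -> 18
Step 6: curr=20, set curr.next=prev(39) | reversed so far: 20 -> 39 -> 41 -> 38 -> 14 -> 18

20 -> 39 -> 41 -> 38 -> 14 -> 18 -> None


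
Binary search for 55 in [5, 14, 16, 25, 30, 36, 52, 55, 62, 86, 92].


Step 1: lo=0, hi=10, mid=5, val=36
Step 2: lo=6, hi=10, mid=8, val=62
Step 3: lo=6, hi=7, mid=6, val=52
Step 4: lo=7, hi=7, mid=7, val=55

Found at index 7


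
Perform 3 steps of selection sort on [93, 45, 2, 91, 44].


Initial: [93, 45, 2, 91, 44]
Step 1: min=2 at 2
  Swap: [2, 45, 93, 91, 44]
Step 2: min=44 at 4
  Swap: [2, 44, 93, 91, 45]
Step 3: min=45 at 4
  Swap: [2, 44, 45, 91, 93]

After 3 steps: [2, 44, 45, 91, 93]


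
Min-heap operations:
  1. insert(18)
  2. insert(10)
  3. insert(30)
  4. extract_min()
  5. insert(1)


insert(18) -> [18]
insert(10) -> [10, 18]
insert(30) -> [10, 18, 30]
extract_min()->10, [18, 30]
insert(1) -> [1, 30, 18]

Final heap: [1, 30, 18]


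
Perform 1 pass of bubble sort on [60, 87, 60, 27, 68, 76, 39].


Initial: [60, 87, 60, 27, 68, 76, 39]
Pass 1: [60, 60, 27, 68, 76, 39, 87] (5 swaps)

After 1 pass: [60, 60, 27, 68, 76, 39, 87]


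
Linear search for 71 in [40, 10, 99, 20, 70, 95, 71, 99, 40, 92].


i=0: 40!=71
i=1: 10!=71
i=2: 99!=71
i=3: 20!=71
i=4: 70!=71
i=5: 95!=71
i=6: 71==71 found!

Found at 6, 7 comps


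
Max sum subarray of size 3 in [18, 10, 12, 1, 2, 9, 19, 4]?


[0:3]: 40
[1:4]: 23
[2:5]: 15
[3:6]: 12
[4:7]: 30
[5:8]: 32

Max: 40 at [0:3]


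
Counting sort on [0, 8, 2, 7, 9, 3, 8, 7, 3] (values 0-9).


Input: [0, 8, 2, 7, 9, 3, 8, 7, 3]
Counts: [1, 0, 1, 2, 0, 0, 0, 2, 2, 1]

Sorted: [0, 2, 3, 3, 7, 7, 8, 8, 9]


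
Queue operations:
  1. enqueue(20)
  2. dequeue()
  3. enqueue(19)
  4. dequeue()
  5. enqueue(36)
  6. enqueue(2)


enqueue(20) -> [20]
dequeue()->20, []
enqueue(19) -> [19]
dequeue()->19, []
enqueue(36) -> [36]
enqueue(2) -> [36, 2]

Final queue: [36, 2]


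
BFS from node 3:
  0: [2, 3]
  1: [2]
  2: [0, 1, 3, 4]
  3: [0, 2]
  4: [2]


Visit 3, enqueue [0, 2]
Visit 0, enqueue []
Visit 2, enqueue [1, 4]
Visit 1, enqueue []
Visit 4, enqueue []

BFS order: [3, 0, 2, 1, 4]


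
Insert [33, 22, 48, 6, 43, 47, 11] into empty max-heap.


Insert 33: [33]
Insert 22: [33, 22]
Insert 48: [48, 22, 33]
Insert 6: [48, 22, 33, 6]
Insert 43: [48, 43, 33, 6, 22]
Insert 47: [48, 43, 47, 6, 22, 33]
Insert 11: [48, 43, 47, 6, 22, 33, 11]

Final heap: [48, 43, 47, 6, 22, 33, 11]


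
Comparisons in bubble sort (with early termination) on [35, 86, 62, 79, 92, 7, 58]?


Algorithm: bubble sort (with early termination)
Input: [35, 86, 62, 79, 92, 7, 58]
Sorted: [7, 35, 58, 62, 79, 86, 92]

21


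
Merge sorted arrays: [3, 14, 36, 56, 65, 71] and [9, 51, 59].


Take 3 from A
Take 9 from B
Take 14 from A
Take 36 from A
Take 51 from B
Take 56 from A
Take 59 from B

Merged: [3, 9, 14, 36, 51, 56, 59, 65, 71]


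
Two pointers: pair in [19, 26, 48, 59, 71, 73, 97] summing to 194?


lo=0(19)+hi=6(97)=116
lo=1(26)+hi=6(97)=123
lo=2(48)+hi=6(97)=145
lo=3(59)+hi=6(97)=156
lo=4(71)+hi=6(97)=168
lo=5(73)+hi=6(97)=170

No pair found


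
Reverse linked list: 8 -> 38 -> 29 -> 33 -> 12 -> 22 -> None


Step 1: curr=8, set curr.next=prev(None) | reversed so far: 8
Step 2: curr=38, set curr.next=prev(8) | reversed so far: 38 -> 8
Step 3: curr=29, set curr.next=prev(38) | reversed so far: 29 -> 38 -> 8
Step 4: curr=33, set curr.next=prev(29) | reversed so far: 33 -> 29 -> 38 -> 8
Step 5: curr=12, set curr.next=prev(33) | reversed so far: 12 -> 33 -> 29 -> 38 -> 8
Step 6: curr=22, set curr.next=prev(12) | reversed so far: 22 -> 12 -> 33 -> 29 -> 38 -> 8

22 -> 12 -> 33 -> 29 -> 38 -> 8 -> None


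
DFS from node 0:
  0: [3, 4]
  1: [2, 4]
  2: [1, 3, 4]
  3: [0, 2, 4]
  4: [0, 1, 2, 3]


Visit 0, push [4, 3]
Visit 3, push [4, 2]
Visit 2, push [4, 1]
Visit 1, push [4]
Visit 4, push []

DFS order: [0, 3, 2, 1, 4]


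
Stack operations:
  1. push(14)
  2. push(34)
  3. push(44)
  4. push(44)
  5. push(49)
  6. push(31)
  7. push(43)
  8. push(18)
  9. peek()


push(14) -> [14]
push(34) -> [14, 34]
push(44) -> [14, 34, 44]
push(44) -> [14, 34, 44, 44]
push(49) -> [14, 34, 44, 44, 49]
push(31) -> [14, 34, 44, 44, 49, 31]
push(43) -> [14, 34, 44, 44, 49, 31, 43]
push(18) -> [14, 34, 44, 44, 49, 31, 43, 18]
peek()->18

Final stack: [14, 34, 44, 44, 49, 31, 43, 18]


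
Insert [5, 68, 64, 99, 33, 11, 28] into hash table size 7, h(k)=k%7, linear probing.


Insert 5: h=5 -> slot 5
Insert 68: h=5, 1 probes -> slot 6
Insert 64: h=1 -> slot 1
Insert 99: h=1, 1 probes -> slot 2
Insert 33: h=5, 2 probes -> slot 0
Insert 11: h=4 -> slot 4
Insert 28: h=0, 3 probes -> slot 3

Table: [33, 64, 99, 28, 11, 5, 68]


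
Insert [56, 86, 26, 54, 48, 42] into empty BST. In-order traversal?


Insert 56: root
Insert 86: R from 56
Insert 26: L from 56
Insert 54: L from 56 -> R from 26
Insert 48: L from 56 -> R from 26 -> L from 54
Insert 42: L from 56 -> R from 26 -> L from 54 -> L from 48

In-order: [26, 42, 48, 54, 56, 86]


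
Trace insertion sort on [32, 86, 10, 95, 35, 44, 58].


Initial: [32, 86, 10, 95, 35, 44, 58]
Insert 86: [32, 86, 10, 95, 35, 44, 58]
Insert 10: [10, 32, 86, 95, 35, 44, 58]
Insert 95: [10, 32, 86, 95, 35, 44, 58]
Insert 35: [10, 32, 35, 86, 95, 44, 58]
Insert 44: [10, 32, 35, 44, 86, 95, 58]
Insert 58: [10, 32, 35, 44, 58, 86, 95]

Sorted: [10, 32, 35, 44, 58, 86, 95]


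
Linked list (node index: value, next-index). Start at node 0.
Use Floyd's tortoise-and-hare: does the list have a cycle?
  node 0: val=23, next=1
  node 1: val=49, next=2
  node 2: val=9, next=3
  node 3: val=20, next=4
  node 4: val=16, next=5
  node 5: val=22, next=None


Floyd's tortoise (slow, +1) and hare (fast, +2):
  init: slow=0, fast=0
  step 1: slow=1, fast=2
  step 2: slow=2, fast=4
  step 3: fast 4->5->None, no cycle

Cycle: no


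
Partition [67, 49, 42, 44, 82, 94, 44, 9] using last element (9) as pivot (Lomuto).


Pivot: 9
Place pivot at 0: [9, 49, 42, 44, 82, 94, 44, 67]

Partitioned: [9, 49, 42, 44, 82, 94, 44, 67]


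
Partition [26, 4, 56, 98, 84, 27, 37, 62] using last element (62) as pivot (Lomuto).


Pivot: 62
  26 <= 62: advance i (no swap)
  4 <= 62: advance i (no swap)
  56 <= 62: advance i (no swap)
  27 <= 62: swap -> [26, 4, 56, 27, 84, 98, 37, 62]
  37 <= 62: swap -> [26, 4, 56, 27, 37, 98, 84, 62]
Place pivot at 5: [26, 4, 56, 27, 37, 62, 84, 98]

Partitioned: [26, 4, 56, 27, 37, 62, 84, 98]


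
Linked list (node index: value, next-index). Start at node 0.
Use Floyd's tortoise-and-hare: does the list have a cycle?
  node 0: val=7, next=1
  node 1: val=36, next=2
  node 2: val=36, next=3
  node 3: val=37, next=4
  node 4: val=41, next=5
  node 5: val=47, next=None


Floyd's tortoise (slow, +1) and hare (fast, +2):
  init: slow=0, fast=0
  step 1: slow=1, fast=2
  step 2: slow=2, fast=4
  step 3: fast 4->5->None, no cycle

Cycle: no


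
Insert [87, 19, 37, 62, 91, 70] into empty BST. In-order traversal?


Insert 87: root
Insert 19: L from 87
Insert 37: L from 87 -> R from 19
Insert 62: L from 87 -> R from 19 -> R from 37
Insert 91: R from 87
Insert 70: L from 87 -> R from 19 -> R from 37 -> R from 62

In-order: [19, 37, 62, 70, 87, 91]


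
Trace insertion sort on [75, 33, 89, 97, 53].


Initial: [75, 33, 89, 97, 53]
Insert 33: [33, 75, 89, 97, 53]
Insert 89: [33, 75, 89, 97, 53]
Insert 97: [33, 75, 89, 97, 53]
Insert 53: [33, 53, 75, 89, 97]

Sorted: [33, 53, 75, 89, 97]


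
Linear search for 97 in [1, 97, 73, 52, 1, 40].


i=0: 1!=97
i=1: 97==97 found!

Found at 1, 2 comps


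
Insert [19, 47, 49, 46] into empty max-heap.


Insert 19: [19]
Insert 47: [47, 19]
Insert 49: [49, 19, 47]
Insert 46: [49, 46, 47, 19]

Final heap: [49, 46, 47, 19]


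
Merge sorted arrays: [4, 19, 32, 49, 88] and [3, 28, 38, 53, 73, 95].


Take 3 from B
Take 4 from A
Take 19 from A
Take 28 from B
Take 32 from A
Take 38 from B
Take 49 from A
Take 53 from B
Take 73 from B
Take 88 from A

Merged: [3, 4, 19, 28, 32, 38, 49, 53, 73, 88, 95]


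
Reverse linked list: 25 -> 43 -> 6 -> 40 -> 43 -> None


Step 1: curr=25, set curr.next=prev(None) | reversed so far: 25
Step 2: curr=43, set curr.next=prev(25) | reversed so far: 43 -> 25
Step 3: curr=6, set curr.next=prev(43) | reversed so far: 6 -> 43 -> 25
Step 4: curr=40, set curr.next=prev(6) | reversed so far: 40 -> 6 -> 43 -> 25
Step 5: curr=43, set curr.next=prev(40) | reversed so far: 43 -> 40 -> 6 -> 43 -> 25

43 -> 40 -> 6 -> 43 -> 25 -> None


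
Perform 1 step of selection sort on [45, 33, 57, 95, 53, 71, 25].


Initial: [45, 33, 57, 95, 53, 71, 25]
Step 1: min=25 at 6
  Swap: [25, 33, 57, 95, 53, 71, 45]

After 1 step: [25, 33, 57, 95, 53, 71, 45]


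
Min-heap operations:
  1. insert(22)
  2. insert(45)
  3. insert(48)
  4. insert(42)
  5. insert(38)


insert(22) -> [22]
insert(45) -> [22, 45]
insert(48) -> [22, 45, 48]
insert(42) -> [22, 42, 48, 45]
insert(38) -> [22, 38, 48, 45, 42]

Final heap: [22, 38, 48, 45, 42]


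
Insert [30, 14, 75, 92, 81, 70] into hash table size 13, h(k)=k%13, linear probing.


Insert 30: h=4 -> slot 4
Insert 14: h=1 -> slot 1
Insert 75: h=10 -> slot 10
Insert 92: h=1, 1 probes -> slot 2
Insert 81: h=3 -> slot 3
Insert 70: h=5 -> slot 5

Table: [None, 14, 92, 81, 30, 70, None, None, None, None, 75, None, None]


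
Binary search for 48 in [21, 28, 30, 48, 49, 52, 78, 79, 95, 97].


Step 1: lo=0, hi=9, mid=4, val=49
Step 2: lo=0, hi=3, mid=1, val=28
Step 3: lo=2, hi=3, mid=2, val=30
Step 4: lo=3, hi=3, mid=3, val=48

Found at index 3


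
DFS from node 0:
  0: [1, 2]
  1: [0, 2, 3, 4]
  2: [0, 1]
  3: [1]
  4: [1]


Visit 0, push [2, 1]
Visit 1, push [4, 3, 2]
Visit 2, push []
Visit 3, push []
Visit 4, push []

DFS order: [0, 1, 2, 3, 4]


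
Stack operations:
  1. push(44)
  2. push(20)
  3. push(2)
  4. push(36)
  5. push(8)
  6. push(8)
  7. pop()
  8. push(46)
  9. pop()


push(44) -> [44]
push(20) -> [44, 20]
push(2) -> [44, 20, 2]
push(36) -> [44, 20, 2, 36]
push(8) -> [44, 20, 2, 36, 8]
push(8) -> [44, 20, 2, 36, 8, 8]
pop()->8, [44, 20, 2, 36, 8]
push(46) -> [44, 20, 2, 36, 8, 46]
pop()->46, [44, 20, 2, 36, 8]

Final stack: [44, 20, 2, 36, 8]


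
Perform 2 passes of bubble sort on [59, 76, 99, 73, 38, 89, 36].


Initial: [59, 76, 99, 73, 38, 89, 36]
Pass 1: [59, 76, 73, 38, 89, 36, 99] (4 swaps)
Pass 2: [59, 73, 38, 76, 36, 89, 99] (3 swaps)

After 2 passes: [59, 73, 38, 76, 36, 89, 99]


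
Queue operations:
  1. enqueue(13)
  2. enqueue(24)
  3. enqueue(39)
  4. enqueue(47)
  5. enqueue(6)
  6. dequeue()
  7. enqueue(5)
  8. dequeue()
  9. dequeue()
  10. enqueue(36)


enqueue(13) -> [13]
enqueue(24) -> [13, 24]
enqueue(39) -> [13, 24, 39]
enqueue(47) -> [13, 24, 39, 47]
enqueue(6) -> [13, 24, 39, 47, 6]
dequeue()->13, [24, 39, 47, 6]
enqueue(5) -> [24, 39, 47, 6, 5]
dequeue()->24, [39, 47, 6, 5]
dequeue()->39, [47, 6, 5]
enqueue(36) -> [47, 6, 5, 36]

Final queue: [47, 6, 5, 36]


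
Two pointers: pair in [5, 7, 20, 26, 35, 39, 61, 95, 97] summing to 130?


lo=0(5)+hi=8(97)=102
lo=1(7)+hi=8(97)=104
lo=2(20)+hi=8(97)=117
lo=3(26)+hi=8(97)=123
lo=4(35)+hi=8(97)=132
lo=4(35)+hi=7(95)=130

Yes: 35+95=130


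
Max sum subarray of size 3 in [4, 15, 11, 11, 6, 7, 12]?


[0:3]: 30
[1:4]: 37
[2:5]: 28
[3:6]: 24
[4:7]: 25

Max: 37 at [1:4]


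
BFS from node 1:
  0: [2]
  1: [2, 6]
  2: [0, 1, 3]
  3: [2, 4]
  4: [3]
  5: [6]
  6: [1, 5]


Visit 1, enqueue [2, 6]
Visit 2, enqueue [0, 3]
Visit 6, enqueue [5]
Visit 0, enqueue []
Visit 3, enqueue [4]
Visit 5, enqueue []
Visit 4, enqueue []

BFS order: [1, 2, 6, 0, 3, 5, 4]


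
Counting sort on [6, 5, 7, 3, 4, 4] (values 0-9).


Input: [6, 5, 7, 3, 4, 4]
Counts: [0, 0, 0, 1, 2, 1, 1, 1, 0, 0]

Sorted: [3, 4, 4, 5, 6, 7]


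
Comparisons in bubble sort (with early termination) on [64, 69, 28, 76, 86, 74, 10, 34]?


Algorithm: bubble sort (with early termination)
Input: [64, 69, 28, 76, 86, 74, 10, 34]
Sorted: [10, 28, 34, 64, 69, 74, 76, 86]

28


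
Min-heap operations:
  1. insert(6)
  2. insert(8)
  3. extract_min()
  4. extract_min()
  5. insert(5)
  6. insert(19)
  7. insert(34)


insert(6) -> [6]
insert(8) -> [6, 8]
extract_min()->6, [8]
extract_min()->8, []
insert(5) -> [5]
insert(19) -> [5, 19]
insert(34) -> [5, 19, 34]

Final heap: [5, 19, 34]


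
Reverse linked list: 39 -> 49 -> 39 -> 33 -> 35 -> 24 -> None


Step 1: curr=39, set curr.next=prev(None) | reversed so far: 39
Step 2: curr=49, set curr.next=prev(39) | reversed so far: 49 -> 39
Step 3: curr=39, set curr.next=prev(49) | reversed so far: 39 -> 49 -> 39
Step 4: curr=33, set curr.next=prev(39) | reversed so far: 33 -> 39 -> 49 -> 39
Step 5: curr=35, set curr.next=prev(33) | reversed so far: 35 -> 33 -> 39 -> 49 -> 39
Step 6: curr=24, set curr.next=prev(35) | reversed so far: 24 -> 35 -> 33 -> 39 -> 49 -> 39

24 -> 35 -> 33 -> 39 -> 49 -> 39 -> None


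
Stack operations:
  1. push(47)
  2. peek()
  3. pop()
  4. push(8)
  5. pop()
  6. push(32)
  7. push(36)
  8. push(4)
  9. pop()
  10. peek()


push(47) -> [47]
peek()->47
pop()->47, []
push(8) -> [8]
pop()->8, []
push(32) -> [32]
push(36) -> [32, 36]
push(4) -> [32, 36, 4]
pop()->4, [32, 36]
peek()->36

Final stack: [32, 36]


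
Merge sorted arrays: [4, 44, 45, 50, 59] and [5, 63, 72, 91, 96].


Take 4 from A
Take 5 from B
Take 44 from A
Take 45 from A
Take 50 from A
Take 59 from A

Merged: [4, 5, 44, 45, 50, 59, 63, 72, 91, 96]


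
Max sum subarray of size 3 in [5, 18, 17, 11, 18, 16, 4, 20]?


[0:3]: 40
[1:4]: 46
[2:5]: 46
[3:6]: 45
[4:7]: 38
[5:8]: 40

Max: 46 at [1:4]


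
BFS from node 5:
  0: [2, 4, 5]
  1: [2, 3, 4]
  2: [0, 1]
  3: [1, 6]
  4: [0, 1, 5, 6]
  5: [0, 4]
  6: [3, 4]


Visit 5, enqueue [0, 4]
Visit 0, enqueue [2]
Visit 4, enqueue [1, 6]
Visit 2, enqueue []
Visit 1, enqueue [3]
Visit 6, enqueue []
Visit 3, enqueue []

BFS order: [5, 0, 4, 2, 1, 6, 3]


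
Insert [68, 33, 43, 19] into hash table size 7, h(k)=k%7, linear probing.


Insert 68: h=5 -> slot 5
Insert 33: h=5, 1 probes -> slot 6
Insert 43: h=1 -> slot 1
Insert 19: h=5, 2 probes -> slot 0

Table: [19, 43, None, None, None, 68, 33]


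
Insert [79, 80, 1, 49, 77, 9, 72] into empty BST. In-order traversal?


Insert 79: root
Insert 80: R from 79
Insert 1: L from 79
Insert 49: L from 79 -> R from 1
Insert 77: L from 79 -> R from 1 -> R from 49
Insert 9: L from 79 -> R from 1 -> L from 49
Insert 72: L from 79 -> R from 1 -> R from 49 -> L from 77

In-order: [1, 9, 49, 72, 77, 79, 80]


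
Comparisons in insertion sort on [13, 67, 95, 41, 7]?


Algorithm: insertion sort
Input: [13, 67, 95, 41, 7]
Sorted: [7, 13, 41, 67, 95]

9


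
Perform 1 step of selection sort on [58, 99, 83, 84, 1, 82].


Initial: [58, 99, 83, 84, 1, 82]
Step 1: min=1 at 4
  Swap: [1, 99, 83, 84, 58, 82]

After 1 step: [1, 99, 83, 84, 58, 82]


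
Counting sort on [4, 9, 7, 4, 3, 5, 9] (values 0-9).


Input: [4, 9, 7, 4, 3, 5, 9]
Counts: [0, 0, 0, 1, 2, 1, 0, 1, 0, 2]

Sorted: [3, 4, 4, 5, 7, 9, 9]


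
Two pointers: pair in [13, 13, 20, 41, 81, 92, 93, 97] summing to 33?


lo=0(13)+hi=7(97)=110
lo=0(13)+hi=6(93)=106
lo=0(13)+hi=5(92)=105
lo=0(13)+hi=4(81)=94
lo=0(13)+hi=3(41)=54
lo=0(13)+hi=2(20)=33

Yes: 13+20=33


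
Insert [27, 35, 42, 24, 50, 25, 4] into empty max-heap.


Insert 27: [27]
Insert 35: [35, 27]
Insert 42: [42, 27, 35]
Insert 24: [42, 27, 35, 24]
Insert 50: [50, 42, 35, 24, 27]
Insert 25: [50, 42, 35, 24, 27, 25]
Insert 4: [50, 42, 35, 24, 27, 25, 4]

Final heap: [50, 42, 35, 24, 27, 25, 4]


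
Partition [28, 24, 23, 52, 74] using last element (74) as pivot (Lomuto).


Pivot: 74
  28 <= 74: advance i (no swap)
  24 <= 74: advance i (no swap)
  23 <= 74: advance i (no swap)
  52 <= 74: advance i (no swap)
Place pivot at 4: [28, 24, 23, 52, 74]

Partitioned: [28, 24, 23, 52, 74]


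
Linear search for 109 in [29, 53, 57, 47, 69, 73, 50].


i=0: 29!=109
i=1: 53!=109
i=2: 57!=109
i=3: 47!=109
i=4: 69!=109
i=5: 73!=109
i=6: 50!=109

Not found, 7 comps


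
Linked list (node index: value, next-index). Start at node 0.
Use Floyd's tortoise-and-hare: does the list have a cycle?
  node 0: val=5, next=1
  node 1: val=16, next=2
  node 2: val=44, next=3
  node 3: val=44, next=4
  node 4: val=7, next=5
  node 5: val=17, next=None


Floyd's tortoise (slow, +1) and hare (fast, +2):
  init: slow=0, fast=0
  step 1: slow=1, fast=2
  step 2: slow=2, fast=4
  step 3: fast 4->5->None, no cycle

Cycle: no


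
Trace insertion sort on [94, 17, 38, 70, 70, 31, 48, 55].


Initial: [94, 17, 38, 70, 70, 31, 48, 55]
Insert 17: [17, 94, 38, 70, 70, 31, 48, 55]
Insert 38: [17, 38, 94, 70, 70, 31, 48, 55]
Insert 70: [17, 38, 70, 94, 70, 31, 48, 55]
Insert 70: [17, 38, 70, 70, 94, 31, 48, 55]
Insert 31: [17, 31, 38, 70, 70, 94, 48, 55]
Insert 48: [17, 31, 38, 48, 70, 70, 94, 55]
Insert 55: [17, 31, 38, 48, 55, 70, 70, 94]

Sorted: [17, 31, 38, 48, 55, 70, 70, 94]


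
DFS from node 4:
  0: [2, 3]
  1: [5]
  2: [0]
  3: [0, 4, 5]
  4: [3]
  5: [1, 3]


Visit 4, push [3]
Visit 3, push [5, 0]
Visit 0, push [2]
Visit 2, push []
Visit 5, push [1]
Visit 1, push []

DFS order: [4, 3, 0, 2, 5, 1]


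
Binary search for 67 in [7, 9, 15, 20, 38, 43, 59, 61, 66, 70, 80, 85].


Step 1: lo=0, hi=11, mid=5, val=43
Step 2: lo=6, hi=11, mid=8, val=66
Step 3: lo=9, hi=11, mid=10, val=80
Step 4: lo=9, hi=9, mid=9, val=70

Not found


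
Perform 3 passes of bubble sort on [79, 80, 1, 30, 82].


Initial: [79, 80, 1, 30, 82]
Pass 1: [79, 1, 30, 80, 82] (2 swaps)
Pass 2: [1, 30, 79, 80, 82] (2 swaps)
Pass 3: [1, 30, 79, 80, 82] (0 swaps)

After 3 passes: [1, 30, 79, 80, 82]


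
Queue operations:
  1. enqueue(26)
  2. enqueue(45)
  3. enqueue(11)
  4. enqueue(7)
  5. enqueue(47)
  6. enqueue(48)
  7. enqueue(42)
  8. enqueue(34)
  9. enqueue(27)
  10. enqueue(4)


enqueue(26) -> [26]
enqueue(45) -> [26, 45]
enqueue(11) -> [26, 45, 11]
enqueue(7) -> [26, 45, 11, 7]
enqueue(47) -> [26, 45, 11, 7, 47]
enqueue(48) -> [26, 45, 11, 7, 47, 48]
enqueue(42) -> [26, 45, 11, 7, 47, 48, 42]
enqueue(34) -> [26, 45, 11, 7, 47, 48, 42, 34]
enqueue(27) -> [26, 45, 11, 7, 47, 48, 42, 34, 27]
enqueue(4) -> [26, 45, 11, 7, 47, 48, 42, 34, 27, 4]

Final queue: [26, 45, 11, 7, 47, 48, 42, 34, 27, 4]


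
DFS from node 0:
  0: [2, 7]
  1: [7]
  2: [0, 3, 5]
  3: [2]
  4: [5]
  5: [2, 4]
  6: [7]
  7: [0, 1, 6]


Visit 0, push [7, 2]
Visit 2, push [5, 3]
Visit 3, push []
Visit 5, push [4]
Visit 4, push []
Visit 7, push [6, 1]
Visit 1, push []
Visit 6, push []

DFS order: [0, 2, 3, 5, 4, 7, 1, 6]


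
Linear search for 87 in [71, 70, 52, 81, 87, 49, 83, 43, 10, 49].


i=0: 71!=87
i=1: 70!=87
i=2: 52!=87
i=3: 81!=87
i=4: 87==87 found!

Found at 4, 5 comps


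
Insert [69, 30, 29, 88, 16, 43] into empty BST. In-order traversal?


Insert 69: root
Insert 30: L from 69
Insert 29: L from 69 -> L from 30
Insert 88: R from 69
Insert 16: L from 69 -> L from 30 -> L from 29
Insert 43: L from 69 -> R from 30

In-order: [16, 29, 30, 43, 69, 88]


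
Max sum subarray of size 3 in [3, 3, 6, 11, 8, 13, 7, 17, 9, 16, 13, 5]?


[0:3]: 12
[1:4]: 20
[2:5]: 25
[3:6]: 32
[4:7]: 28
[5:8]: 37
[6:9]: 33
[7:10]: 42
[8:11]: 38
[9:12]: 34

Max: 42 at [7:10]


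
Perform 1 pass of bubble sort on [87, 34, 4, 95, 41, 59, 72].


Initial: [87, 34, 4, 95, 41, 59, 72]
Pass 1: [34, 4, 87, 41, 59, 72, 95] (5 swaps)

After 1 pass: [34, 4, 87, 41, 59, 72, 95]


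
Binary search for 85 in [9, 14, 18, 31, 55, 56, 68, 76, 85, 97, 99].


Step 1: lo=0, hi=10, mid=5, val=56
Step 2: lo=6, hi=10, mid=8, val=85

Found at index 8


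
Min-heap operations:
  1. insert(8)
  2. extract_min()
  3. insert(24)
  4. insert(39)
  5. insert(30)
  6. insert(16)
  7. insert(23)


insert(8) -> [8]
extract_min()->8, []
insert(24) -> [24]
insert(39) -> [24, 39]
insert(30) -> [24, 39, 30]
insert(16) -> [16, 24, 30, 39]
insert(23) -> [16, 23, 30, 39, 24]

Final heap: [16, 23, 30, 39, 24]


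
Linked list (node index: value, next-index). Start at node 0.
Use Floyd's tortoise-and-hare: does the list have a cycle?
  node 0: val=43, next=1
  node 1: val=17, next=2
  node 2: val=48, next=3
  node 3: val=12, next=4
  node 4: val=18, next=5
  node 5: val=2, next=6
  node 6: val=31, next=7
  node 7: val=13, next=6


Floyd's tortoise (slow, +1) and hare (fast, +2):
  init: slow=0, fast=0
  step 1: slow=1, fast=2
  step 2: slow=2, fast=4
  step 3: slow=3, fast=6
  step 4: slow=4, fast=6
  step 5: slow=5, fast=6
  step 6: slow=6, fast=6
  slow == fast at node 6: cycle detected

Cycle: yes


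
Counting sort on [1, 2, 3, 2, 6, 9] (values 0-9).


Input: [1, 2, 3, 2, 6, 9]
Counts: [0, 1, 2, 1, 0, 0, 1, 0, 0, 1]

Sorted: [1, 2, 2, 3, 6, 9]


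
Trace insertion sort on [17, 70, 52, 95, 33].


Initial: [17, 70, 52, 95, 33]
Insert 70: [17, 70, 52, 95, 33]
Insert 52: [17, 52, 70, 95, 33]
Insert 95: [17, 52, 70, 95, 33]
Insert 33: [17, 33, 52, 70, 95]

Sorted: [17, 33, 52, 70, 95]


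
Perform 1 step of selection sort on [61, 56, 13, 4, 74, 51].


Initial: [61, 56, 13, 4, 74, 51]
Step 1: min=4 at 3
  Swap: [4, 56, 13, 61, 74, 51]

After 1 step: [4, 56, 13, 61, 74, 51]


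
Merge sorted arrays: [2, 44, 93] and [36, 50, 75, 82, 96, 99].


Take 2 from A
Take 36 from B
Take 44 from A
Take 50 from B
Take 75 from B
Take 82 from B
Take 93 from A

Merged: [2, 36, 44, 50, 75, 82, 93, 96, 99]


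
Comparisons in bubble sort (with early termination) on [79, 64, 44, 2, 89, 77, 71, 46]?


Algorithm: bubble sort (with early termination)
Input: [79, 64, 44, 2, 89, 77, 71, 46]
Sorted: [2, 44, 46, 64, 71, 77, 79, 89]

27


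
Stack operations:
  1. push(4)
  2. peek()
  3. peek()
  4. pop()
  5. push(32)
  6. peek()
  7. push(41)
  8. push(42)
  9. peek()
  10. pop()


push(4) -> [4]
peek()->4
peek()->4
pop()->4, []
push(32) -> [32]
peek()->32
push(41) -> [32, 41]
push(42) -> [32, 41, 42]
peek()->42
pop()->42, [32, 41]

Final stack: [32, 41]


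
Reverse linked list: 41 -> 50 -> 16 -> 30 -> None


Step 1: curr=41, set curr.next=prev(None) | reversed so far: 41
Step 2: curr=50, set curr.next=prev(41) | reversed so far: 50 -> 41
Step 3: curr=16, set curr.next=prev(50) | reversed so far: 16 -> 50 -> 41
Step 4: curr=30, set curr.next=prev(16) | reversed so far: 30 -> 16 -> 50 -> 41

30 -> 16 -> 50 -> 41 -> None


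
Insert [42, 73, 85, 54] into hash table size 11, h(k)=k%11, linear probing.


Insert 42: h=9 -> slot 9
Insert 73: h=7 -> slot 7
Insert 85: h=8 -> slot 8
Insert 54: h=10 -> slot 10

Table: [None, None, None, None, None, None, None, 73, 85, 42, 54]


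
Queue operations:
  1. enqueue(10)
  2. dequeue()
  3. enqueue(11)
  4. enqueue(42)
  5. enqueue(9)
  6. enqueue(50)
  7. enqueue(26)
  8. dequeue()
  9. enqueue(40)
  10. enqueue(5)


enqueue(10) -> [10]
dequeue()->10, []
enqueue(11) -> [11]
enqueue(42) -> [11, 42]
enqueue(9) -> [11, 42, 9]
enqueue(50) -> [11, 42, 9, 50]
enqueue(26) -> [11, 42, 9, 50, 26]
dequeue()->11, [42, 9, 50, 26]
enqueue(40) -> [42, 9, 50, 26, 40]
enqueue(5) -> [42, 9, 50, 26, 40, 5]

Final queue: [42, 9, 50, 26, 40, 5]


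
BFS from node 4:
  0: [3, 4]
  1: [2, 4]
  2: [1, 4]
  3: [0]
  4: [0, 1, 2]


Visit 4, enqueue [0, 1, 2]
Visit 0, enqueue [3]
Visit 1, enqueue []
Visit 2, enqueue []
Visit 3, enqueue []

BFS order: [4, 0, 1, 2, 3]


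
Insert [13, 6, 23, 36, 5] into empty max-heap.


Insert 13: [13]
Insert 6: [13, 6]
Insert 23: [23, 6, 13]
Insert 36: [36, 23, 13, 6]
Insert 5: [36, 23, 13, 6, 5]

Final heap: [36, 23, 13, 6, 5]


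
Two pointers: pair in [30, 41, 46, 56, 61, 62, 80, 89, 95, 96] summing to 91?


lo=0(30)+hi=9(96)=126
lo=0(30)+hi=8(95)=125
lo=0(30)+hi=7(89)=119
lo=0(30)+hi=6(80)=110
lo=0(30)+hi=5(62)=92
lo=0(30)+hi=4(61)=91

Yes: 30+61=91


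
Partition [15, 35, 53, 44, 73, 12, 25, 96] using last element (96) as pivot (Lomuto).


Pivot: 96
  15 <= 96: advance i (no swap)
  35 <= 96: advance i (no swap)
  53 <= 96: advance i (no swap)
  44 <= 96: advance i (no swap)
  73 <= 96: advance i (no swap)
  12 <= 96: advance i (no swap)
  25 <= 96: advance i (no swap)
Place pivot at 7: [15, 35, 53, 44, 73, 12, 25, 96]

Partitioned: [15, 35, 53, 44, 73, 12, 25, 96]


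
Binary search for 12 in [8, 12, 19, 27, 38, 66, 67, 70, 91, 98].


Step 1: lo=0, hi=9, mid=4, val=38
Step 2: lo=0, hi=3, mid=1, val=12

Found at index 1


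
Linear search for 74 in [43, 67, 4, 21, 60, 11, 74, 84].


i=0: 43!=74
i=1: 67!=74
i=2: 4!=74
i=3: 21!=74
i=4: 60!=74
i=5: 11!=74
i=6: 74==74 found!

Found at 6, 7 comps


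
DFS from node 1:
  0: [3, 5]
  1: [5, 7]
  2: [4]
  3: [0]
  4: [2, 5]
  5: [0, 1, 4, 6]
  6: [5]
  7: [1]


Visit 1, push [7, 5]
Visit 5, push [6, 4, 0]
Visit 0, push [3]
Visit 3, push []
Visit 4, push [2]
Visit 2, push []
Visit 6, push []
Visit 7, push []

DFS order: [1, 5, 0, 3, 4, 2, 6, 7]


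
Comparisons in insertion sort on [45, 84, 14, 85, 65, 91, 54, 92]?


Algorithm: insertion sort
Input: [45, 84, 14, 85, 65, 91, 54, 92]
Sorted: [14, 45, 54, 65, 84, 85, 91, 92]

14


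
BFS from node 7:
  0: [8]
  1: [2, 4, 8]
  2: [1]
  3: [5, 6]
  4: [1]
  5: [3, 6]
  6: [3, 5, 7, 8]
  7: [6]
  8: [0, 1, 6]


Visit 7, enqueue [6]
Visit 6, enqueue [3, 5, 8]
Visit 3, enqueue []
Visit 5, enqueue []
Visit 8, enqueue [0, 1]
Visit 0, enqueue []
Visit 1, enqueue [2, 4]
Visit 2, enqueue []
Visit 4, enqueue []

BFS order: [7, 6, 3, 5, 8, 0, 1, 2, 4]


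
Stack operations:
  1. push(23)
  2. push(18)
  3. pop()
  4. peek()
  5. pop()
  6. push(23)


push(23) -> [23]
push(18) -> [23, 18]
pop()->18, [23]
peek()->23
pop()->23, []
push(23) -> [23]

Final stack: [23]


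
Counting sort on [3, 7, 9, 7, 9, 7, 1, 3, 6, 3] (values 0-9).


Input: [3, 7, 9, 7, 9, 7, 1, 3, 6, 3]
Counts: [0, 1, 0, 3, 0, 0, 1, 3, 0, 2]

Sorted: [1, 3, 3, 3, 6, 7, 7, 7, 9, 9]


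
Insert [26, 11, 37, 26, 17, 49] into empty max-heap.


Insert 26: [26]
Insert 11: [26, 11]
Insert 37: [37, 11, 26]
Insert 26: [37, 26, 26, 11]
Insert 17: [37, 26, 26, 11, 17]
Insert 49: [49, 26, 37, 11, 17, 26]

Final heap: [49, 26, 37, 11, 17, 26]


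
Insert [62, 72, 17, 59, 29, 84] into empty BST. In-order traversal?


Insert 62: root
Insert 72: R from 62
Insert 17: L from 62
Insert 59: L from 62 -> R from 17
Insert 29: L from 62 -> R from 17 -> L from 59
Insert 84: R from 62 -> R from 72

In-order: [17, 29, 59, 62, 72, 84]


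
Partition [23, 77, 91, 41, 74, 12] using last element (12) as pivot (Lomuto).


Pivot: 12
Place pivot at 0: [12, 77, 91, 41, 74, 23]

Partitioned: [12, 77, 91, 41, 74, 23]


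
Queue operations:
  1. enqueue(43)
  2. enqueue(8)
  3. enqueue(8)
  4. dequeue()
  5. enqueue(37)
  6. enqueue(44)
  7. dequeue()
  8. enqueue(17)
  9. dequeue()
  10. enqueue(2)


enqueue(43) -> [43]
enqueue(8) -> [43, 8]
enqueue(8) -> [43, 8, 8]
dequeue()->43, [8, 8]
enqueue(37) -> [8, 8, 37]
enqueue(44) -> [8, 8, 37, 44]
dequeue()->8, [8, 37, 44]
enqueue(17) -> [8, 37, 44, 17]
dequeue()->8, [37, 44, 17]
enqueue(2) -> [37, 44, 17, 2]

Final queue: [37, 44, 17, 2]


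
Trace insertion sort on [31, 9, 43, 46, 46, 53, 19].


Initial: [31, 9, 43, 46, 46, 53, 19]
Insert 9: [9, 31, 43, 46, 46, 53, 19]
Insert 43: [9, 31, 43, 46, 46, 53, 19]
Insert 46: [9, 31, 43, 46, 46, 53, 19]
Insert 46: [9, 31, 43, 46, 46, 53, 19]
Insert 53: [9, 31, 43, 46, 46, 53, 19]
Insert 19: [9, 19, 31, 43, 46, 46, 53]

Sorted: [9, 19, 31, 43, 46, 46, 53]


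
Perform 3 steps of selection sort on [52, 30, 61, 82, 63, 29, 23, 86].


Initial: [52, 30, 61, 82, 63, 29, 23, 86]
Step 1: min=23 at 6
  Swap: [23, 30, 61, 82, 63, 29, 52, 86]
Step 2: min=29 at 5
  Swap: [23, 29, 61, 82, 63, 30, 52, 86]
Step 3: min=30 at 5
  Swap: [23, 29, 30, 82, 63, 61, 52, 86]

After 3 steps: [23, 29, 30, 82, 63, 61, 52, 86]


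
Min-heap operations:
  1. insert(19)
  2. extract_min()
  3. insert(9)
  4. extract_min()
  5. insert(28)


insert(19) -> [19]
extract_min()->19, []
insert(9) -> [9]
extract_min()->9, []
insert(28) -> [28]

Final heap: [28]


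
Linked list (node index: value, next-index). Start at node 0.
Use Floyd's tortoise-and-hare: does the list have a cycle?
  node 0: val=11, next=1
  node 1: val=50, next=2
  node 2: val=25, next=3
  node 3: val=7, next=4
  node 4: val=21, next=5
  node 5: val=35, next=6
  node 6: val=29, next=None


Floyd's tortoise (slow, +1) and hare (fast, +2):
  init: slow=0, fast=0
  step 1: slow=1, fast=2
  step 2: slow=2, fast=4
  step 3: slow=3, fast=6
  step 4: fast -> None, no cycle

Cycle: no


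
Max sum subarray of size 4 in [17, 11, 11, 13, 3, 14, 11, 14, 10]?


[0:4]: 52
[1:5]: 38
[2:6]: 41
[3:7]: 41
[4:8]: 42
[5:9]: 49

Max: 52 at [0:4]


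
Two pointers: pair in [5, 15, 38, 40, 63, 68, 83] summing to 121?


lo=0(5)+hi=6(83)=88
lo=1(15)+hi=6(83)=98
lo=2(38)+hi=6(83)=121

Yes: 38+83=121


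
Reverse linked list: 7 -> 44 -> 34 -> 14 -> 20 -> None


Step 1: curr=7, set curr.next=prev(None) | reversed so far: 7
Step 2: curr=44, set curr.next=prev(7) | reversed so far: 44 -> 7
Step 3: curr=34, set curr.next=prev(44) | reversed so far: 34 -> 44 -> 7
Step 4: curr=14, set curr.next=prev(34) | reversed so far: 14 -> 34 -> 44 -> 7
Step 5: curr=20, set curr.next=prev(14) | reversed so far: 20 -> 14 -> 34 -> 44 -> 7

20 -> 14 -> 34 -> 44 -> 7 -> None
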